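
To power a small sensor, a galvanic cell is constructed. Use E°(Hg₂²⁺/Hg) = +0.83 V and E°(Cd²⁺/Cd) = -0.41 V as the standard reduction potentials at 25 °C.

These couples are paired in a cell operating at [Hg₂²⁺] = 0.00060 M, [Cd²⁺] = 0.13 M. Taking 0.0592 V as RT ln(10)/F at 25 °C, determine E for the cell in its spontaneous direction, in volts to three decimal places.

Hg₂²⁺/Hg is the cathode (higher E°), Cd²⁺/Cd the anode: E°cell = +0.83 − (-0.41) = +1.24 V, n = 2.
Overall: Hg₂²⁺(aq) + Cd(s) → 2 Hg(l) + Cd²⁺(aq)
Q = [Cd²⁺] / ([Hg₂²⁺]); log Q = 2.336.
E = E° − (0.0592/n) log Q = +1.24 − (0.0592/2)(2.336) = +1.171 V.

+1.171 V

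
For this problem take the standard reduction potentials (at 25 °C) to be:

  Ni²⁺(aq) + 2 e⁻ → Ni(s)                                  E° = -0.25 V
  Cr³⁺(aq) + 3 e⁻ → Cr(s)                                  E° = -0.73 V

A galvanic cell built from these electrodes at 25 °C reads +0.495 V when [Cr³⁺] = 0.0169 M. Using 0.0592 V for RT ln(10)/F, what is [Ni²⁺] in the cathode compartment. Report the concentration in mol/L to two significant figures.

Ni²⁺/Ni is the cathode, Cr³⁺/Cr the anode: E°cell = +0.48 V, n = 6.
Overall reaction: 3 Ni²⁺(aq) + 2 Cr(s) → 3 Ni(s) + 2 Cr³⁺(aq); Q = [Cr³⁺]^2/[Ni²⁺]^3.
From E = E° − (0.0592/n) log Q: log Q = (E° − E)·n/0.0592 = (+0.48 − (+0.495))·6/0.0592 = -1.5203.
So 3·log[Ni²⁺] = 2·log(0.0169) − log Q = -3.5442 − (-1.5203) = -2.0239; log[Ni²⁺] = -2.0239 / 3 = -0.6746; [Ni²⁺] = 10^(-0.6746) ≈ 0.21 M.

0.21 M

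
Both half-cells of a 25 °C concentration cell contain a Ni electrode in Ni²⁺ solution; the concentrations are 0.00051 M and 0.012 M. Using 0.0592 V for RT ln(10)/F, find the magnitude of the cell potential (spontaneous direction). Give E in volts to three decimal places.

+0.041 V

For a concentration cell E°cell = 0. The 0.012 M side is the cathode (reduction is favoured where [Ni²⁺] is higher).
With n = 2, E = −(0.0592/2) log([Ni²⁺]ₐₙ/[Ni²⁺]꜀ₐₜ) = −(0.0592/2) log(0.00051/0.012) = −(0.0592/2)(-1.372) = +0.041 V.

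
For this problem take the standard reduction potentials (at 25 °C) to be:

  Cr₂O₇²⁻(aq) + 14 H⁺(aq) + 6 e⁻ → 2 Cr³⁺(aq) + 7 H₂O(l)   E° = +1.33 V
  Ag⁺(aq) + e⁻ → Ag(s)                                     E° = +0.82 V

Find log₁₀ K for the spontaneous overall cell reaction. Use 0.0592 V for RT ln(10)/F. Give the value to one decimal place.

Cathode: Cr₂O₇²⁻/Cr³⁺; anode: Ag⁺/Ag. E°cell = +0.51 V, n = 6.
log K = nE°cell / 0.0592 = (6)(+0.51) / 0.0592 = 51.7.

51.7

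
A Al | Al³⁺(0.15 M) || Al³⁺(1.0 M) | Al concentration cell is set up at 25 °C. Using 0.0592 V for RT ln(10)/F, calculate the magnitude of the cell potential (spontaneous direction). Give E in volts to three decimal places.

+0.016 V

For a concentration cell E°cell = 0. The 1.0 M side is the cathode (reduction is favoured where [Al³⁺] is higher).
With n = 3, E = −(0.0592/3) log([Al³⁺]ₐₙ/[Al³⁺]꜀ₐₜ) = −(0.0592/3) log(0.15/1) = −(0.0592/3)(-0.824) = +0.016 V.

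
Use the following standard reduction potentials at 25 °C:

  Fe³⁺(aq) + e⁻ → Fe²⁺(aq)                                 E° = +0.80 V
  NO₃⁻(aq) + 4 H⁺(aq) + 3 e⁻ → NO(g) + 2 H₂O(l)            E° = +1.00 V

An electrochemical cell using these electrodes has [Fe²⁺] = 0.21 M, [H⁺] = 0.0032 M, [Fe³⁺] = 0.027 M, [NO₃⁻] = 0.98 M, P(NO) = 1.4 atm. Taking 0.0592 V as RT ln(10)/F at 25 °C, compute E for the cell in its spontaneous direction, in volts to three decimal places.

NO₃⁻/NO is the cathode (higher E°), Fe³⁺/Fe²⁺ the anode: E°cell = +1.00 − (+0.80) = +0.20 V, n = 3.
Overall: NO₃⁻(aq) + 4 H⁺(aq) + 3 Fe²⁺(aq) → NO(g) + 2 H₂O(l) + 3 Fe³⁺(aq)
Q = P(NO)·[Fe³⁺]^3 / ([NO₃⁻]·[H⁺]^4·[Fe²⁺]^3); log Q = 7.462.
E = E° − (0.0592/n) log Q = +0.20 − (0.0592/3)(7.462) = +0.053 V.

+0.053 V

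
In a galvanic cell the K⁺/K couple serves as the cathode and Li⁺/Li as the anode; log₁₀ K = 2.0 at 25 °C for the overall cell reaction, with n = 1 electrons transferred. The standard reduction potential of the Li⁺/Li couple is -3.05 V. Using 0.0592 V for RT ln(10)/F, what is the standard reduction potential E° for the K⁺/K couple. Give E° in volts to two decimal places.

-2.93 V

E°cell = (0.0592/n)·log K = (0.0592/1)(2.0) = +0.118 V.
Since K⁺/K is the cathode and Li⁺/Li the anode, E°cell = E°(K⁺/K) − E°(Li⁺/Li).
So E°(K⁺/K) = E°cell + E°(Li⁺/Li) = +0.118 + (-3.05) = -2.93 V.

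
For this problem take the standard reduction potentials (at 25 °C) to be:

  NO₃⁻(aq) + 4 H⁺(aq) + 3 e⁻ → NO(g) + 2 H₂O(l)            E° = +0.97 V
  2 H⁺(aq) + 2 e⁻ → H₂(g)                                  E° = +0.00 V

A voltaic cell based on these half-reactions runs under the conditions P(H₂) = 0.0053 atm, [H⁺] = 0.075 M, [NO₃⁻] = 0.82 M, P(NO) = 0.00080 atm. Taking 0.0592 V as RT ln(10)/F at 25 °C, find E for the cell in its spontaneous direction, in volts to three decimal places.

NO₃⁻/NO is the cathode (higher E°), H⁺/H₂ the anode: E°cell = +0.97 − (+0.00) = +0.97 V, n = 6.
Overall: 2 NO₃⁻(aq) + 2 H⁺(aq) + 3 H₂(g) → 2 NO(g) + 4 H₂O(l)
Q = P(NO)^2 / ([NO₃⁻]^2·[H⁺]^2·P(H₂)^3); log Q = 3.056.
E = E° − (0.0592/n) log Q = +0.97 − (0.0592/6)(3.056) = +0.940 V.

+0.940 V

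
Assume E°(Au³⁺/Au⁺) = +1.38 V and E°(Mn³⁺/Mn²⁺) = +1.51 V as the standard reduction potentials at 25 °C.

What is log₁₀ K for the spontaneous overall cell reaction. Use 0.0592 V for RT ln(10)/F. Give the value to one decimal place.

4.4

Cathode: Mn³⁺/Mn²⁺; anode: Au³⁺/Au⁺. E°cell = +0.13 V, n = 2.
log K = nE°cell / 0.0592 = (2)(+0.13) / 0.0592 = 4.4.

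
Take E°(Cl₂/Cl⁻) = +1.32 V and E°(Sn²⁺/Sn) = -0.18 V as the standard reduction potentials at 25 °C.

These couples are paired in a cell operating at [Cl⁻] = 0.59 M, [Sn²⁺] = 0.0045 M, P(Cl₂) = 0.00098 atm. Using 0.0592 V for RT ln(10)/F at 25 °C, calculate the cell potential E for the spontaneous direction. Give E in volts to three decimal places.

Cl₂/Cl⁻ is the cathode (higher E°), Sn²⁺/Sn the anode: E°cell = +1.32 − (-0.18) = +1.50 V, n = 2.
Overall: Cl₂(g) + Sn(s) → 2 Cl⁻(aq) + Sn²⁺(aq)
Q = [Cl⁻]^2·[Sn²⁺] / (P(Cl₂)); log Q = 0.204.
E = E° − (0.0592/n) log Q = +1.50 − (0.0592/2)(0.204) = +1.494 V.

+1.494 V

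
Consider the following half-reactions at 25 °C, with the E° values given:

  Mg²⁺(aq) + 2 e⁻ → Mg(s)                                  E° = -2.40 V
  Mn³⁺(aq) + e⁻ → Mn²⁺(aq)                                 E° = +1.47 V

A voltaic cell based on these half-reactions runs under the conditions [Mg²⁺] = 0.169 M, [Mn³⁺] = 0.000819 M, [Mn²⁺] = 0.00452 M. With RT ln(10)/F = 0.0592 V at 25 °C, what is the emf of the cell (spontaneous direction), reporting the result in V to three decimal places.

Mn³⁺/Mn²⁺ is the cathode (higher E°), Mg²⁺/Mg the anode: E°cell = +1.47 − (-2.40) = +3.87 V, n = 2.
Overall: 2 Mn³⁺(aq) + Mg(s) → 2 Mn²⁺(aq) + Mg²⁺(aq)
Q = [Mn²⁺]^2·[Mg²⁺] / ([Mn³⁺]^2); log Q = 0.712.
E = E° − (0.0592/n) log Q = +3.87 − (0.0592/2)(0.712) = +3.849 V.

+3.849 V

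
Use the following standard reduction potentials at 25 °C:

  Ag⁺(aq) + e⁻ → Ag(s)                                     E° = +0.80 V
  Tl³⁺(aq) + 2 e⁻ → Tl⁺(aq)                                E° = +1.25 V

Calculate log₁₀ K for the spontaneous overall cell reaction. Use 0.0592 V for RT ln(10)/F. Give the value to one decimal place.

15.2

Cathode: Tl³⁺/Tl⁺; anode: Ag⁺/Ag. E°cell = +0.45 V, n = 2.
log K = nE°cell / 0.0592 = (2)(+0.45) / 0.0592 = 15.2.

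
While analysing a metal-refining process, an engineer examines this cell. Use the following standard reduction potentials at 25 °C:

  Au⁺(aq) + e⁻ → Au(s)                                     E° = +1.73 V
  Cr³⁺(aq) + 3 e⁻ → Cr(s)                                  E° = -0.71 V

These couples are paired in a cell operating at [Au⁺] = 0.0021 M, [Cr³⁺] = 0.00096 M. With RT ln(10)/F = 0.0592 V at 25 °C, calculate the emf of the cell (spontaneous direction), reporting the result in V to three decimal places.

Au⁺/Au is the cathode (higher E°), Cr³⁺/Cr the anode: E°cell = +1.73 − (-0.71) = +2.44 V, n = 3.
Overall: 3 Au⁺(aq) + Cr(s) → 3 Au(s) + Cr³⁺(aq)
Q = [Cr³⁺] / ([Au⁺]^3); log Q = 5.016.
E = E° − (0.0592/n) log Q = +2.44 − (0.0592/3)(5.016) = +2.341 V.

+2.341 V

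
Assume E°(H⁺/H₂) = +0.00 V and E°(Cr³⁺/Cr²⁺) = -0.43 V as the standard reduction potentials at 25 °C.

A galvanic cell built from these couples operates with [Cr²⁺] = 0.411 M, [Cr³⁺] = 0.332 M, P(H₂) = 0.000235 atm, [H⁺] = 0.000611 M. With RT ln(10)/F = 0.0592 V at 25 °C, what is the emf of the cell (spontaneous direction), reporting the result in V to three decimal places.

H⁺/H₂ is the cathode (higher E°), Cr³⁺/Cr²⁺ the anode: E°cell = +0.00 − (-0.43) = +0.43 V, n = 2.
Overall: 2 H⁺(aq) + 2 Cr²⁺(aq) → H₂(g) + 2 Cr³⁺(aq)
Q = P(H₂)·[Cr³⁺]^2 / ([H⁺]^2·[Cr²⁺]^2); log Q = 2.614.
E = E° − (0.0592/n) log Q = +0.43 − (0.0592/2)(2.614) = +0.353 V.

+0.353 V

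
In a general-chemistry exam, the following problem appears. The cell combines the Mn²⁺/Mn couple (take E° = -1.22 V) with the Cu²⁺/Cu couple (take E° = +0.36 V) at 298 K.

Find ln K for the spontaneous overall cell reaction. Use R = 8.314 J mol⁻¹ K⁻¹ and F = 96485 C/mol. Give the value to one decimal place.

123.1

Cathode: Cu²⁺/Cu; anode: Mn²⁺/Mn. E°cell = (+0.36) − (-1.22) = +1.58 V, with n = 2.
ΔG° = −nFE° = −RT ln K, so ln K = nFE°/(RT) = (2)(96485)(+1.58) / ((8.314)(298)) = 123.061.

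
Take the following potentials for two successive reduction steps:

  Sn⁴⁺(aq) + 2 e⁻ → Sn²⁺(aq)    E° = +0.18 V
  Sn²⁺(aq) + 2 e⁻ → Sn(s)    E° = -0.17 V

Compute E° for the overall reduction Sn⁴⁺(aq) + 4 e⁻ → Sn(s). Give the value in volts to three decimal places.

+0.005 V

Adding the free-energy changes (−nFE°) of the two steps gives −n₃FE°₃ = −n₁FE°₁ − n₂FE°₂.
E°₃ = (2×+0.18 + 2×-0.17) / 4 = (+0.020) / 4 = +0.005 V.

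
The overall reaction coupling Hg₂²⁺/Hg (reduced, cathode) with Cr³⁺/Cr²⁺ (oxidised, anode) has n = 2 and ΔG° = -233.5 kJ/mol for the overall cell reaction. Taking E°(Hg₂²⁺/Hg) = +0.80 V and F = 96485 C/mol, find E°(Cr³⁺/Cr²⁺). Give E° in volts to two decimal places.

E°cell = −ΔG°/(nF) = −(-233.5×10³)/((2)(96485)) = +1.210 V.
Since Hg₂²⁺/Hg is the cathode and Cr³⁺/Cr²⁺ the anode, E°cell = E°(Hg₂²⁺/Hg) − E°(Cr³⁺/Cr²⁺).
So E°(Cr³⁺/Cr²⁺) = E°(Hg₂²⁺/Hg) − E°cell = (+0.80) − (+1.210) = -0.41 V.

-0.41 V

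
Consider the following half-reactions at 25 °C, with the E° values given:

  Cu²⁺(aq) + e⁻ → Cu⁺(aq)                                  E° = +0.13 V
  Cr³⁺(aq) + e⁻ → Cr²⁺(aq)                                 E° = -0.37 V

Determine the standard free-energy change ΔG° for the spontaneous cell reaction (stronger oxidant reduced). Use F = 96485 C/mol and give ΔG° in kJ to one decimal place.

Cu²⁺/Cu⁺ (E° = +0.13 V) is the cathode; Cr³⁺/Cr²⁺ (E° = -0.37 V) is the anode, so E°cell = +0.50 V.
Balancing electrons gives n = 1 (lcm of 1 and 1).
ΔG° = −nFE° = −(1)(96485)(+0.50) = -48,242 J = -48.2 kJ.

-48.2 kJ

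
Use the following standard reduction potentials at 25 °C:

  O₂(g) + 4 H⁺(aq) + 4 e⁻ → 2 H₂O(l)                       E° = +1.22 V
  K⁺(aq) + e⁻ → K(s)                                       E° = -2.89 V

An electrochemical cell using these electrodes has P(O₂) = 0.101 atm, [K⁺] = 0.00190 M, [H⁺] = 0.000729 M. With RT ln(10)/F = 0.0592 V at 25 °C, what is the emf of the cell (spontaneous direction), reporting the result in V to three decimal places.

+4.071 V

O₂/H₂O is the cathode (higher E°), K⁺/K the anode: E°cell = +1.22 − (-2.89) = +4.11 V, n = 4.
Overall: O₂(g) + 4 H⁺(aq) + 4 K(s) → 2 H₂O(l) + 4 K⁺(aq)
Q = [K⁺]^4 / (P(O₂)·[H⁺]^4); log Q = 2.660.
E = E° − (0.0592/n) log Q = +4.11 − (0.0592/4)(2.660) = +4.071 V.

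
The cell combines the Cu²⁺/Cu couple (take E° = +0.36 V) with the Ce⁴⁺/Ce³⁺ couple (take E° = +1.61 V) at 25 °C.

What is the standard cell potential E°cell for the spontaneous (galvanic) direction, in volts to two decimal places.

The Ce⁴⁺/Ce³⁺ couple has the higher reduction potential, so it is the cathode; Cu²⁺/Cu is oxidised at the anode.
E°cell = E°(cathode) − E°(anode) = (+1.61) − (+0.36) = +1.25 V.

+1.25 V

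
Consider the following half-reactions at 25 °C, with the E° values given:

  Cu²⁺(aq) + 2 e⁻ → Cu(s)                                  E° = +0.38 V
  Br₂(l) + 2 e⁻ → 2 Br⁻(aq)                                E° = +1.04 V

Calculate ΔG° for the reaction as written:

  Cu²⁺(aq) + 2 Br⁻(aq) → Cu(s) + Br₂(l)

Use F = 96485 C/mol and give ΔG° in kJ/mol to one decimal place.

As written, Cu²⁺/Cu is reduced (cathode) and Br₂/Br⁻ is oxidised (anode), so E°cell = (+0.38) − (+1.04) = -0.66 V.
Balancing electrons gives n = 2.
ΔG° = −nFE° = −(2)(96485)(-0.66) = 127,360 J = +127.4 kJ/mol.

+127.4 kJ/mol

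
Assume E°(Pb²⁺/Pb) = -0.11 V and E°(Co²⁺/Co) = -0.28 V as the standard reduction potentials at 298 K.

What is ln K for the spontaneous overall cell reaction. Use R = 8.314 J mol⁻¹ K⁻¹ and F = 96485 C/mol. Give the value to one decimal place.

Cathode: Pb²⁺/Pb; anode: Co²⁺/Co. E°cell = (-0.11) − (-0.28) = +0.17 V, with n = 2.
ΔG° = −nFE° = −RT ln K, so ln K = nFE°/(RT) = (2)(96485)(+0.17) / ((8.314)(298)) = 13.241.

13.2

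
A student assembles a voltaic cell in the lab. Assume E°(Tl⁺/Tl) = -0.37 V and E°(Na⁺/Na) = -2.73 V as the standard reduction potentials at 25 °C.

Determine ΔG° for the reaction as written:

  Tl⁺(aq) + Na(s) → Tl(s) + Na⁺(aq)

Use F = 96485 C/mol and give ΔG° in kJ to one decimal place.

-227.7 kJ

As written, Tl⁺/Tl is reduced (cathode) and Na⁺/Na is oxidised (anode), so E°cell = (-0.37) − (-2.73) = +2.36 V.
Balancing electrons gives n = 1.
ΔG° = −nFE° = −(1)(96485)(+2.36) = -227,705 J = -227.7 kJ.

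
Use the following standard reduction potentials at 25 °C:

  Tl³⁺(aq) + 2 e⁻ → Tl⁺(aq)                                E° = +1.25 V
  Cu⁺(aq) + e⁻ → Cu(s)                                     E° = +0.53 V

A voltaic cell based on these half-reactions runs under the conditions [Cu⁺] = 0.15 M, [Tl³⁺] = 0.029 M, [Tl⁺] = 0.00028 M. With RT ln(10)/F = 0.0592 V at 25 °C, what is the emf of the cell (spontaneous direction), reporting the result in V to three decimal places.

Tl³⁺/Tl⁺ is the cathode (higher E°), Cu⁺/Cu the anode: E°cell = +1.25 − (+0.53) = +0.72 V, n = 2.
Overall: Tl³⁺(aq) + 2 Cu(s) → Tl⁺(aq) + 2 Cu⁺(aq)
Q = [Tl⁺]·[Cu⁺]^2 / ([Tl³⁺]); log Q = -3.663.
E = E° − (0.0592/n) log Q = +0.72 − (0.0592/2)(-3.663) = +0.828 V.

+0.828 V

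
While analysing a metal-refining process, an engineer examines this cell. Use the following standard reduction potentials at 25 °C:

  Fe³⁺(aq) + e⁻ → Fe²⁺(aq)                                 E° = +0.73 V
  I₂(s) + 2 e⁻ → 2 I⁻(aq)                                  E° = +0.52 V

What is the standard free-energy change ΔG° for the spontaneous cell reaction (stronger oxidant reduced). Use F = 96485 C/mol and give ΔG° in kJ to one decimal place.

-40.5 kJ

Fe³⁺/Fe²⁺ (E° = +0.73 V) is the cathode; I₂/I⁻ (E° = +0.52 V) is the anode, so E°cell = +0.21 V.
Balancing electrons gives n = 2 (lcm of 1 and 2).
ΔG° = −nFE° = −(2)(96485)(+0.21) = -40,524 J = -40.5 kJ.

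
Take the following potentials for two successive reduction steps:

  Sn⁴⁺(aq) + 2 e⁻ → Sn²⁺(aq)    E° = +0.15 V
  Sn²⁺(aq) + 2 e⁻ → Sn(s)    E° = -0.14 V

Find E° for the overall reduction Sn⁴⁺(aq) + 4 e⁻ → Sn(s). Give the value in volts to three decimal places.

Adding the free-energy changes (−nFE°) of the two steps gives −n₃FE°₃ = −n₁FE°₁ − n₂FE°₂.
E°₃ = (2×+0.15 + 2×-0.14) / 4 = (+0.020) / 4 = +0.005 V.

+0.005 V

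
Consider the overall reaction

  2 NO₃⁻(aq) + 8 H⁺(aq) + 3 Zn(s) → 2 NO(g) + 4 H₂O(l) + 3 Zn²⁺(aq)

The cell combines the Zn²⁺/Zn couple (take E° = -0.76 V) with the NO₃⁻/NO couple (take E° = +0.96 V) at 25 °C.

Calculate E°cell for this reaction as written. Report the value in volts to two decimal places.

The NO₃⁻/NO couple has the higher reduction potential, so it is the cathode; Zn²⁺/Zn is oxidised at the anode.
E°cell = E°(cathode) − E°(anode) = (+0.96) − (-0.76) = +1.72 V.
Since E°cell > 0, the reaction is spontaneous under standard conditions.

+1.72 V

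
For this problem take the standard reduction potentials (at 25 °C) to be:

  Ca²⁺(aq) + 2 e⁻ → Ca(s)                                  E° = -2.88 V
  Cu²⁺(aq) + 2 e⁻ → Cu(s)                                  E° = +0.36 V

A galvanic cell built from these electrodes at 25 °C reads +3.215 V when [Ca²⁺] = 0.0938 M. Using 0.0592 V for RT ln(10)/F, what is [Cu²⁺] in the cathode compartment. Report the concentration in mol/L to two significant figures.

0.013 M

Cu²⁺/Cu is the cathode, Ca²⁺/Ca the anode: E°cell = +3.24 V, n = 2.
Overall reaction: Cu²⁺(aq) + Ca(s) → Cu(s) + Ca²⁺(aq); Q = [Ca²⁺]^1/[Cu²⁺]^1.
From E = E° − (0.0592/n) log Q: log Q = (E° − E)·n/0.0592 = (+3.24 − (+3.215))·2/0.0592 = 0.8446.
So 1·log[Cu²⁺] = 1·log(0.0938) − log Q = -1.0278 − (0.8446) = -1.8724; [Cu²⁺] = 10^(-1.8724) ≈ 0.013 M.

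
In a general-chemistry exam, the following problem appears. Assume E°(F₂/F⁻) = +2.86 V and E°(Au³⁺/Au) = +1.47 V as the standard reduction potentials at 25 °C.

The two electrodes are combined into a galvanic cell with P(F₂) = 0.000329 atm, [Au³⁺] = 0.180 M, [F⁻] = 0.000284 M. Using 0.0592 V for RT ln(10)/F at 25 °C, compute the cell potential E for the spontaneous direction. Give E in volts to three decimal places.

F₂/F⁻ is the cathode (higher E°), Au³⁺/Au the anode: E°cell = +2.86 − (+1.47) = +1.39 V, n = 6.
Overall: 3 F₂(g) + 2 Au(s) → 6 F⁻(aq) + 2 Au³⁺(aq)
Q = [F⁻]^6·[Au³⁺]^2 / (P(F₂)^3); log Q = -12.321.
E = E° − (0.0592/n) log Q = +1.39 − (0.0592/6)(-12.321) = +1.512 V.

+1.512 V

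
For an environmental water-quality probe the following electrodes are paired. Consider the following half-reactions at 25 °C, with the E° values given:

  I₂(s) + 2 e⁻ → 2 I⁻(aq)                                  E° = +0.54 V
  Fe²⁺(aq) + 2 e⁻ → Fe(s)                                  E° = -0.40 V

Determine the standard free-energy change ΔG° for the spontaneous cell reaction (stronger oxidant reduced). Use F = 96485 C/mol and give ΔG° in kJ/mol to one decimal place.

I₂/I⁻ (E° = +0.54 V) is the cathode; Fe²⁺/Fe (E° = -0.40 V) is the anode, so E°cell = +0.94 V.
Balancing electrons gives n = 2 (lcm of 2 and 2).
ΔG° = −nFE° = −(2)(96485)(+0.94) = -181,392 J = -181.4 kJ/mol.

-181.4 kJ/mol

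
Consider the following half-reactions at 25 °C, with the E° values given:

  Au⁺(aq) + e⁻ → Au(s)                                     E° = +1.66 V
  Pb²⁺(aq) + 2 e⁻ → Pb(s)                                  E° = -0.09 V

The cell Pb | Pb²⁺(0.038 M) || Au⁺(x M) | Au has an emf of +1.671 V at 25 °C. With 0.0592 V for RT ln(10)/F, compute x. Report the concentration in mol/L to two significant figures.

0.0090 M

Au⁺/Au is the cathode, Pb²⁺/Pb the anode: E°cell = +1.75 V, n = 2.
Overall reaction: 2 Au⁺(aq) + Pb(s) → 2 Au(s) + Pb²⁺(aq); Q = [Pb²⁺]^1/[Au⁺]^2.
From E = E° − (0.0592/n) log Q: log Q = (E° − E)·n/0.0592 = (+1.75 − (+1.671))·2/0.0592 = 2.6689.
So 2·log[Au⁺] = 1·log(0.038) − log Q = -1.4202 − (2.6689) = -4.0891; log[Au⁺] = -4.0891 / 2 = -2.0446; [Au⁺] = 10^(-2.0446) ≈ 0.0090 M.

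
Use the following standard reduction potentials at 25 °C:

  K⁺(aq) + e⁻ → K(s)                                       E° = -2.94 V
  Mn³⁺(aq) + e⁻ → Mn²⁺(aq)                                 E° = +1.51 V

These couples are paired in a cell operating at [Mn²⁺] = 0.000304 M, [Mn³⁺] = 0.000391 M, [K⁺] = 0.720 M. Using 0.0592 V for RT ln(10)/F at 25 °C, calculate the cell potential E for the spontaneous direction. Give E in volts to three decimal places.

Mn³⁺/Mn²⁺ is the cathode (higher E°), K⁺/K the anode: E°cell = +1.51 − (-2.94) = +4.45 V, n = 1.
Overall: Mn³⁺(aq) + K(s) → Mn²⁺(aq) + K⁺(aq)
Q = [Mn²⁺]·[K⁺] / ([Mn³⁺]); log Q = -0.252.
E = E° − (0.0592/n) log Q = +4.45 − (0.0592/1)(-0.252) = +4.465 V.

+4.465 V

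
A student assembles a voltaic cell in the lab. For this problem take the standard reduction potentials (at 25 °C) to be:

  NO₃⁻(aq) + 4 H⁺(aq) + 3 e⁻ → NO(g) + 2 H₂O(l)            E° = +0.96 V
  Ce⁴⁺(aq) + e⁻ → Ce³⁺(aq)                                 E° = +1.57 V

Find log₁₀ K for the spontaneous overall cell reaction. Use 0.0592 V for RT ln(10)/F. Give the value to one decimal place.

30.9

Cathode: Ce⁴⁺/Ce³⁺; anode: NO₃⁻/NO. E°cell = +0.61 V, n = 3.
log K = nE°cell / 0.0592 = (3)(+0.61) / 0.0592 = 30.9.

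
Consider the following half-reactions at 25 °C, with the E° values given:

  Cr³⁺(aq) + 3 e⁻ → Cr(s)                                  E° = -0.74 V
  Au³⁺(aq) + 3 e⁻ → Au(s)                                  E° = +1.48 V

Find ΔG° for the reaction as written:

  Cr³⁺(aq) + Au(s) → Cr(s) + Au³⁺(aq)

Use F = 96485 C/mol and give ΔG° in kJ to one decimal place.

As written, Cr³⁺/Cr is reduced (cathode) and Au³⁺/Au is oxidised (anode), so E°cell = (-0.74) − (+1.48) = -2.22 V.
Balancing electrons gives n = 3.
ΔG° = −nFE° = −(3)(96485)(-2.22) = 642,590 J = +642.6 kJ.

+642.6 kJ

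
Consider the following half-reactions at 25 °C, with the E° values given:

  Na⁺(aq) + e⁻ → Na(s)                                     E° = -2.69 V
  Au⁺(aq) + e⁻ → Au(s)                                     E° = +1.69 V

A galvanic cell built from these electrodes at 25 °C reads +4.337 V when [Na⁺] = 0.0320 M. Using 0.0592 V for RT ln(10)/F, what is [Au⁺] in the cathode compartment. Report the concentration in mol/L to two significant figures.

0.0060 M

Au⁺/Au is the cathode, Na⁺/Na the anode: E°cell = +4.38 V, n = 1.
Overall reaction: Au⁺(aq) + Na(s) → Au(s) + Na⁺(aq); Q = [Na⁺]^1/[Au⁺]^1.
From E = E° − (0.0592/n) log Q: log Q = (E° − E)·n/0.0592 = (+4.38 − (+4.337))·1/0.0592 = 0.7264.
So 1·log[Au⁺] = 1·log(0.032) − log Q = -1.4949 − (0.7264) = -2.2213; [Au⁺] = 10^(-2.2213) ≈ 0.0060 M.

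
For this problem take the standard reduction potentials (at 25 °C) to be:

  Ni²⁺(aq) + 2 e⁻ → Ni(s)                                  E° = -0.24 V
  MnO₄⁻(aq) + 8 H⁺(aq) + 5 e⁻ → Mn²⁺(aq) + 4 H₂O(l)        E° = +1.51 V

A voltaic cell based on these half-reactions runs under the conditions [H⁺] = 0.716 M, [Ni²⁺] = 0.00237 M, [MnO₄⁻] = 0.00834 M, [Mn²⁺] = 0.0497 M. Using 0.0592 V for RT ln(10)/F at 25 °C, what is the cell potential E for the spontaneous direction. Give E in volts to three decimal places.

MnO₄⁻/Mn²⁺ is the cathode (higher E°), Ni²⁺/Ni the anode: E°cell = +1.51 − (-0.24) = +1.75 V, n = 10.
Overall: 2 MnO₄⁻(aq) + 16 H⁺(aq) + 5 Ni(s) → 2 Mn²⁺(aq) + 8 H₂O(l) + 5 Ni²⁺(aq)
Q = [Mn²⁺]^2·[Ni²⁺]^5 / ([MnO₄⁻]^2·[H⁺]^16); log Q = -9.254.
E = E° − (0.0592/n) log Q = +1.75 − (0.0592/10)(-9.254) = +1.805 V.

+1.805 V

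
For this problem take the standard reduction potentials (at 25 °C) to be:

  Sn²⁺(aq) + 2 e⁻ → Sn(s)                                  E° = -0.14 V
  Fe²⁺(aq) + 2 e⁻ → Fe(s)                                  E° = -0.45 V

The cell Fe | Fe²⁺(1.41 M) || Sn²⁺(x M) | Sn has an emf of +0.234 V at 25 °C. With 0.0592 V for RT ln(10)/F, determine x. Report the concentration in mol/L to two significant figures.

Sn²⁺/Sn is the cathode, Fe²⁺/Fe the anode: E°cell = +0.31 V, n = 2.
Overall reaction: Sn²⁺(aq) + Fe(s) → Sn(s) + Fe²⁺(aq); Q = [Fe²⁺]^1/[Sn²⁺]^1.
From E = E° − (0.0592/n) log Q: log Q = (E° − E)·n/0.0592 = (+0.31 − (+0.234))·2/0.0592 = 2.5676.
So 1·log[Sn²⁺] = 1·log(1.41) − log Q = 0.1492 − (2.5676) = -2.4184; [Sn²⁺] = 10^(-2.4184) ≈ 0.0038 M.

0.0038 M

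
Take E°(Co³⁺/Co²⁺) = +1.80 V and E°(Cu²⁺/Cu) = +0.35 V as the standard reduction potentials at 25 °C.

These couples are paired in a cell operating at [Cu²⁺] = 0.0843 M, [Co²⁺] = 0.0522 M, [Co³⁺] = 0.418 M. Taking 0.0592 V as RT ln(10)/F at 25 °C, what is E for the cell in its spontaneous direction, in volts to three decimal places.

Co³⁺/Co²⁺ is the cathode (higher E°), Cu²⁺/Cu the anode: E°cell = +1.80 − (+0.35) = +1.45 V, n = 2.
Overall: 2 Co³⁺(aq) + Cu(s) → 2 Co²⁺(aq) + Cu²⁺(aq)
Q = [Co²⁺]^2·[Cu²⁺] / ([Co³⁺]^2); log Q = -2.881.
E = E° − (0.0592/n) log Q = +1.45 − (0.0592/2)(-2.881) = +1.535 V.

+1.535 V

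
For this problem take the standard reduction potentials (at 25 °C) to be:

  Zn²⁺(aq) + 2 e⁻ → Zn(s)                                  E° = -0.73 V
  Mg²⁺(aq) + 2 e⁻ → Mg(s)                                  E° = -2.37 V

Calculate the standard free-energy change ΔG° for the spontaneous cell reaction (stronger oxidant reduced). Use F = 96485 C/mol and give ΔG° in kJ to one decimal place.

Zn²⁺/Zn (E° = -0.73 V) is the cathode; Mg²⁺/Mg (E° = -2.37 V) is the anode, so E°cell = +1.64 V.
Balancing electrons gives n = 2 (lcm of 2 and 2).
ΔG° = −nFE° = −(2)(96485)(+1.64) = -316,471 J = -316.5 kJ.

-316.5 kJ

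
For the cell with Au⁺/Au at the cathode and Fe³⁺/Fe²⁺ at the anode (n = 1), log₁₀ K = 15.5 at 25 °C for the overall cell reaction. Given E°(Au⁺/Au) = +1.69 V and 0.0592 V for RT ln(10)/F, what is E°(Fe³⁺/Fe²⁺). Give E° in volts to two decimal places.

+0.77 V

E°cell = (0.0592/n)·log K = (0.0592/1)(15.5) = +0.918 V.
Since Au⁺/Au is the cathode and Fe³⁺/Fe²⁺ the anode, E°cell = E°(Au⁺/Au) − E°(Fe³⁺/Fe²⁺).
So E°(Fe³⁺/Fe²⁺) = E°(Au⁺/Au) − E°cell = (+1.69) − (+0.918) = +0.77 V.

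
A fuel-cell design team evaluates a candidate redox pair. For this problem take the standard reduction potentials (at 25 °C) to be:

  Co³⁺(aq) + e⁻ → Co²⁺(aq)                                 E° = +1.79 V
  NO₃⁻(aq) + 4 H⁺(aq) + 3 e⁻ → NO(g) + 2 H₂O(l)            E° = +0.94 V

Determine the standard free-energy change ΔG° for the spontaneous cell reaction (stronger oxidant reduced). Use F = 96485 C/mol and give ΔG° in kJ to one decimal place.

Co³⁺/Co²⁺ (E° = +1.79 V) is the cathode; NO₃⁻/NO (E° = +0.94 V) is the anode, so E°cell = +0.85 V.
Balancing electrons gives n = 3 (lcm of 1 and 3).
ΔG° = −nFE° = −(3)(96485)(+0.85) = -246,037 J = -246.0 kJ.

-246.0 kJ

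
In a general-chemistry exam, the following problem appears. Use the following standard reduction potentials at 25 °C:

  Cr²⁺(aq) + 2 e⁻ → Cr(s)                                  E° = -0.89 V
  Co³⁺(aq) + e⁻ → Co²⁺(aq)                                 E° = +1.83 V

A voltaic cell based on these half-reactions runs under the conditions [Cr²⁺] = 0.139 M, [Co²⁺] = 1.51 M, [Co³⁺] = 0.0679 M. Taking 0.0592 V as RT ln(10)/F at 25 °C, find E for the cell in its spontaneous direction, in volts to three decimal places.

Co³⁺/Co²⁺ is the cathode (higher E°), Cr²⁺/Cr the anode: E°cell = +1.83 − (-0.89) = +2.72 V, n = 2.
Overall: 2 Co³⁺(aq) + Cr(s) → 2 Co²⁺(aq) + Cr²⁺(aq)
Q = [Co²⁺]^2·[Cr²⁺] / ([Co³⁺]^2); log Q = 1.837.
E = E° − (0.0592/n) log Q = +2.72 − (0.0592/2)(1.837) = +2.666 V.

+2.666 V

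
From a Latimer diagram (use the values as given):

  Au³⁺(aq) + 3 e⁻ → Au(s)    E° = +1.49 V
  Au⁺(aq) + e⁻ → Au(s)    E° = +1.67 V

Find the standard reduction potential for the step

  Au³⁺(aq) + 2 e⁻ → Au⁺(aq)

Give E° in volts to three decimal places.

+1.400 V

Sequential free energies add, so n₃E°₃ = n₁E°₁ + n₂E°₂.
With n₃ = 3, and the known step contributing 1×(+1.67) V, the unknown satisfies 2·E° = 3×(+1.49) − 1×(+1.67) = +2.800.
E° = +2.800 / 2 = +1.400 V.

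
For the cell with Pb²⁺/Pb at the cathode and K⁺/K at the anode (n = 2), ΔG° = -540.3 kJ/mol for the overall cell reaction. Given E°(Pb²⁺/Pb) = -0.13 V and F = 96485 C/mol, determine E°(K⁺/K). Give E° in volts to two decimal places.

E°cell = −ΔG°/(nF) = −(-540.3×10³)/((2)(96485)) = +2.800 V.
Since Pb²⁺/Pb is the cathode and K⁺/K the anode, E°cell = E°(Pb²⁺/Pb) − E°(K⁺/K).
So E°(K⁺/K) = E°(Pb²⁺/Pb) − E°cell = (-0.13) − (+2.800) = -2.93 V.

-2.93 V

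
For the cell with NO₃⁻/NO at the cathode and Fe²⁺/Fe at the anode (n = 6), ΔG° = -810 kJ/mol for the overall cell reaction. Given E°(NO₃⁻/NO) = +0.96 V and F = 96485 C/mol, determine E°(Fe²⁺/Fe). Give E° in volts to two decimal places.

E°cell = −ΔG°/(nF) = −(-810×10³)/((6)(96485)) = +1.399 V.
Since NO₃⁻/NO is the cathode and Fe²⁺/Fe the anode, E°cell = E°(NO₃⁻/NO) − E°(Fe²⁺/Fe).
So E°(Fe²⁺/Fe) = E°(NO₃⁻/NO) − E°cell = (+0.96) − (+1.399) = -0.44 V.

-0.44 V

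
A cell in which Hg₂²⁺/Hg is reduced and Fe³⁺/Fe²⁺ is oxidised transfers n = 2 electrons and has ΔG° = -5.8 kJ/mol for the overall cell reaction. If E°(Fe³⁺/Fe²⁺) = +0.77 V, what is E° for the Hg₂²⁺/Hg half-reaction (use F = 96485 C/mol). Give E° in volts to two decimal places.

E°cell = −ΔG°/(nF) = −(-5.8×10³)/((2)(96485)) = +0.030 V.
Since Hg₂²⁺/Hg is the cathode and Fe³⁺/Fe²⁺ the anode, E°cell = E°(Hg₂²⁺/Hg) − E°(Fe³⁺/Fe²⁺).
So E°(Hg₂²⁺/Hg) = E°cell + E°(Fe³⁺/Fe²⁺) = +0.030 + (+0.77) = +0.80 V.

+0.80 V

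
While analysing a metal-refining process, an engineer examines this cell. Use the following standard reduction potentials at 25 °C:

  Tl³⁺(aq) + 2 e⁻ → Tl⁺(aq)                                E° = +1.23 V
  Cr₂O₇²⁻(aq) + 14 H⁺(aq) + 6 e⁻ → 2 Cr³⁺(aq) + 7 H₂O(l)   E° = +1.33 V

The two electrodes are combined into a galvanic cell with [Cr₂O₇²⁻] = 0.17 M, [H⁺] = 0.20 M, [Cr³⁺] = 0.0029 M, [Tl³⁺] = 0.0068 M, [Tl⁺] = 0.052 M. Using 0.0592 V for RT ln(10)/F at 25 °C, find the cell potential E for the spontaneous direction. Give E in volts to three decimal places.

Cr₂O₇²⁻/Cr³⁺ is the cathode (higher E°), Tl³⁺/Tl⁺ the anode: E°cell = +1.33 − (+1.23) = +0.10 V, n = 6.
Overall: Cr₂O₇²⁻(aq) + 14 H⁺(aq) + 3 Tl⁺(aq) → 2 Cr³⁺(aq) + 7 H₂O(l) + 3 Tl³⁺(aq)
Q = [Cr³⁺]^2·[Tl³⁺]^3 / ([Cr₂O₇²⁻]·[H⁺]^14·[Tl⁺]^3); log Q = 2.829.
E = E° − (0.0592/n) log Q = +0.10 − (0.0592/6)(2.829) = +0.072 V.

+0.072 V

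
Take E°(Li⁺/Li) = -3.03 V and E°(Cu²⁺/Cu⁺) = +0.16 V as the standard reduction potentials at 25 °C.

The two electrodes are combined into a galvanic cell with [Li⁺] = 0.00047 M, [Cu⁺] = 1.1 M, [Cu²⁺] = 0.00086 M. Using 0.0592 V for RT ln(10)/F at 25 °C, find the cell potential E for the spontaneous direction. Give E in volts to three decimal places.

+3.203 V

Cu²⁺/Cu⁺ is the cathode (higher E°), Li⁺/Li the anode: E°cell = +0.16 − (-3.03) = +3.19 V, n = 1.
Overall: Cu²⁺(aq) + Li(s) → Cu⁺(aq) + Li⁺(aq)
Q = [Cu⁺]·[Li⁺] / ([Cu²⁺]); log Q = -0.221.
E = E° − (0.0592/n) log Q = +3.19 − (0.0592/1)(-0.221) = +3.203 V.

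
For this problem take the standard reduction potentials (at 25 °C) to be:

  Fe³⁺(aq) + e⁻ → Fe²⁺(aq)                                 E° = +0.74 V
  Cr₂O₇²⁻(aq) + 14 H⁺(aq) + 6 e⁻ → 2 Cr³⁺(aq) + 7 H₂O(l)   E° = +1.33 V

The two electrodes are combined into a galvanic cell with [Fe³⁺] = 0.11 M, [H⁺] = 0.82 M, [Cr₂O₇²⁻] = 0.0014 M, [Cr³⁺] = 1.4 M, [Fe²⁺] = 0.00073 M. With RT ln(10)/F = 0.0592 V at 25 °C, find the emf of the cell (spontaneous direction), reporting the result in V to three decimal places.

Cr₂O₇²⁻/Cr³⁺ is the cathode (higher E°), Fe³⁺/Fe²⁺ the anode: E°cell = +1.33 − (+0.74) = +0.59 V, n = 6.
Overall: Cr₂O₇²⁻(aq) + 14 H⁺(aq) + 6 Fe²⁺(aq) → 2 Cr³⁺(aq) + 7 H₂O(l) + 6 Fe³⁺(aq)
Q = [Cr³⁺]^2·[Fe³⁺]^6 / ([Cr₂O₇²⁻]·[H⁺]^14·[Fe²⁺]^6); log Q = 17.421.
E = E° − (0.0592/n) log Q = +0.59 − (0.0592/6)(17.421) = +0.418 V.

+0.418 V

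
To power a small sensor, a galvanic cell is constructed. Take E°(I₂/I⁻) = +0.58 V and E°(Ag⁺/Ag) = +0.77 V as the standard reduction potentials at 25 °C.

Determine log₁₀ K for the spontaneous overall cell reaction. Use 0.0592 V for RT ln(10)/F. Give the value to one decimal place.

Cathode: Ag⁺/Ag; anode: I₂/I⁻. E°cell = +0.19 V, n = 2.
log K = nE°cell / 0.0592 = (2)(+0.19) / 0.0592 = 6.4.

6.4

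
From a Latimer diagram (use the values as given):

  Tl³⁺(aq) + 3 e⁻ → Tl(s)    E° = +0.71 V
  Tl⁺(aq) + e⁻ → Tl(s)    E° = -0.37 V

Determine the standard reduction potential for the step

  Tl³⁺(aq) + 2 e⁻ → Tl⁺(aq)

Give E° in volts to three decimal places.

+1.250 V

Sequential free energies add, so n₃E°₃ = n₁E°₁ + n₂E°₂.
With n₃ = 3, and the known step contributing 1×(-0.37) V, the unknown satisfies 2·E° = 3×(+0.71) − 1×(-0.37) = +2.500.
E° = +2.500 / 2 = +1.250 V.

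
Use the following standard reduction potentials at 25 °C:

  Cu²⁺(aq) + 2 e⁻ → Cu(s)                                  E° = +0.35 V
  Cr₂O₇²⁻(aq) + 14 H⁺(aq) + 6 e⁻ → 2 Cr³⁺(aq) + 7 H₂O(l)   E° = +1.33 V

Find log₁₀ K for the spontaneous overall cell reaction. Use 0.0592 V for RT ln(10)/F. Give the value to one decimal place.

Cathode: Cr₂O₇²⁻/Cr³⁺; anode: Cu²⁺/Cu. E°cell = +0.98 V, n = 6.
log K = nE°cell / 0.0592 = (6)(+0.98) / 0.0592 = 99.3.

99.3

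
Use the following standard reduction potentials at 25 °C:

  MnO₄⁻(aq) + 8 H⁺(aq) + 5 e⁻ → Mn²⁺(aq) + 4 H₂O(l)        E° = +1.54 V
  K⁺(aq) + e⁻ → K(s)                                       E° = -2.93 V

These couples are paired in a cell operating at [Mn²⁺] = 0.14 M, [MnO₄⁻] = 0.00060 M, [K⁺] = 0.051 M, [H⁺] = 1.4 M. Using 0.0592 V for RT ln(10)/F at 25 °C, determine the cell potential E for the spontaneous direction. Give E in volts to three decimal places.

+4.532 V

MnO₄⁻/Mn²⁺ is the cathode (higher E°), K⁺/K the anode: E°cell = +1.54 − (-2.93) = +4.47 V, n = 5.
Overall: MnO₄⁻(aq) + 8 H⁺(aq) + 5 K(s) → Mn²⁺(aq) + 4 H₂O(l) + 5 K⁺(aq)
Q = [Mn²⁺]·[K⁺]^5 / ([MnO₄⁻]·[H⁺]^8); log Q = -5.263.
E = E° − (0.0592/n) log Q = +4.47 − (0.0592/5)(-5.263) = +4.532 V.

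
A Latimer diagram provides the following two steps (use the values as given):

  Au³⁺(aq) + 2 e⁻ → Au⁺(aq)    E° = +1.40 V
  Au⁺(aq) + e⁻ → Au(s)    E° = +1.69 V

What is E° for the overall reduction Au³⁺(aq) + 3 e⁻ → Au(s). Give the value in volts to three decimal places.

Since ΔG° = −nFE° is additive over sequential reductions, n₃E°₃ = n₁E°₁ + n₂E°₂.
E°₃ = (2×+1.40 + 1×+1.69) / 3 = (+4.490) / 3 = +1.497 V.
Simply averaging or adding the two E° values would be wrong; the electron-weighted sum is required.

+1.497 V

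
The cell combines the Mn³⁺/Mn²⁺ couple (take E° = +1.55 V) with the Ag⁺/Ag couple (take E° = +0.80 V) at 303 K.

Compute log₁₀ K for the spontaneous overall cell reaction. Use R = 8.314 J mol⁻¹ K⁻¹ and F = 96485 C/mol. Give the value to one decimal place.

Cathode: Mn³⁺/Mn²⁺; anode: Ag⁺/Ag. E°cell = (+1.55) − (+0.80) = +0.75 V, with n = 1.
ΔG° = −nFE° = −RT ln K, so ln K = nFE°/(RT) = (1)(96485)(+0.75) / ((8.314)(303)) = 28.726.
log₁₀ K = 28.726 / ln 10 = 12.5.

12.5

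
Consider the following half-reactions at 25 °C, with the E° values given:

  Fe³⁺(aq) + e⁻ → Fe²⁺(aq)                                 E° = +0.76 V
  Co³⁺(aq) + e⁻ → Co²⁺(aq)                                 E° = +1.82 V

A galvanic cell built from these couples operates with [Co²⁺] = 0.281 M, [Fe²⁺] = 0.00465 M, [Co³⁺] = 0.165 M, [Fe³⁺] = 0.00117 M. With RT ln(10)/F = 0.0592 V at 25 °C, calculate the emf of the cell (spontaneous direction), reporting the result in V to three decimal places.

Co³⁺/Co²⁺ is the cathode (higher E°), Fe³⁺/Fe²⁺ the anode: E°cell = +1.82 − (+0.76) = +1.06 V, n = 1.
Overall: Co³⁺(aq) + Fe²⁺(aq) → Co²⁺(aq) + Fe³⁺(aq)
Q = [Co²⁺]·[Fe³⁺] / ([Co³⁺]·[Fe²⁺]); log Q = -0.368.
E = E° − (0.0592/n) log Q = +1.06 − (0.0592/1)(-0.368) = +1.082 V.

+1.082 V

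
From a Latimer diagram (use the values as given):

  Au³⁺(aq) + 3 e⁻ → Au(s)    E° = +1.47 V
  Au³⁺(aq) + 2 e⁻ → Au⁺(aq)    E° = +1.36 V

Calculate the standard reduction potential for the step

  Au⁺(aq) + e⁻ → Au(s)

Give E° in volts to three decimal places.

Sequential free energies add, so n₃E°₃ = n₁E°₁ + n₂E°₂.
With n₃ = 3, and the known step contributing 2×(+1.36) V, the unknown satisfies 1·E° = 3×(+1.47) − 2×(+1.36) = +1.690.
E° = +1.690 / 1 = +1.690 V.

+1.690 V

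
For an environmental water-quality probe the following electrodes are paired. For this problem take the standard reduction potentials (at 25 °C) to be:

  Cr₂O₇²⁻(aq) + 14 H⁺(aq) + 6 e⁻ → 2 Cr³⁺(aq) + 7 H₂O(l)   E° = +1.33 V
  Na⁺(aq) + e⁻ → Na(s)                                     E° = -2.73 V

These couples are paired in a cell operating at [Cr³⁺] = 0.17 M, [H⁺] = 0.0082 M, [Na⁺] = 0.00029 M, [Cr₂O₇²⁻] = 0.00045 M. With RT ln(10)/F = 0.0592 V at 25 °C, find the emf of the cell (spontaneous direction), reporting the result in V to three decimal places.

+3.963 V

Cr₂O₇²⁻/Cr³⁺ is the cathode (higher E°), Na⁺/Na the anode: E°cell = +1.33 − (-2.73) = +4.06 V, n = 6.
Overall: Cr₂O₇²⁻(aq) + 14 H⁺(aq) + 6 Na(s) → 2 Cr³⁺(aq) + 7 H₂O(l) + 6 Na⁺(aq)
Q = [Cr³⁺]^2·[Na⁺]^6 / ([Cr₂O₇²⁻]·[H⁺]^14); log Q = 9.789.
E = E° − (0.0592/n) log Q = +4.06 − (0.0592/6)(9.789) = +3.963 V.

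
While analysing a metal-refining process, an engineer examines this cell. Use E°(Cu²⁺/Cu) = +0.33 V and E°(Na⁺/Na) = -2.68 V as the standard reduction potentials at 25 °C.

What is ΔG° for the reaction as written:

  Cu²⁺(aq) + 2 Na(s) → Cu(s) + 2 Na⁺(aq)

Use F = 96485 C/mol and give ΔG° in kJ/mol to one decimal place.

As written, Cu²⁺/Cu is reduced (cathode) and Na⁺/Na is oxidised (anode), so E°cell = (+0.33) − (-2.68) = +3.01 V.
Balancing electrons gives n = 2.
ΔG° = −nFE° = −(2)(96485)(+3.01) = -580,840 J = -580.8 kJ/mol.

-580.8 kJ/mol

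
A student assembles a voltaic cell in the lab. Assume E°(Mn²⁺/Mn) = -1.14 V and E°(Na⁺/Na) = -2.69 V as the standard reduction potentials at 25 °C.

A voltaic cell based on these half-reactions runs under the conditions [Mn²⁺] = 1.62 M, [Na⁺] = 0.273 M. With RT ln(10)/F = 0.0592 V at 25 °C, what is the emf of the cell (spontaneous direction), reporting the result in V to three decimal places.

Mn²⁺/Mn is the cathode (higher E°), Na⁺/Na the anode: E°cell = -1.14 − (-2.69) = +1.55 V, n = 2.
Overall: Mn²⁺(aq) + 2 Na(s) → Mn(s) + 2 Na⁺(aq)
Q = [Na⁺]^2 / ([Mn²⁺]); log Q = -1.337.
E = E° − (0.0592/n) log Q = +1.55 − (0.0592/2)(-1.337) = +1.590 V.

+1.590 V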